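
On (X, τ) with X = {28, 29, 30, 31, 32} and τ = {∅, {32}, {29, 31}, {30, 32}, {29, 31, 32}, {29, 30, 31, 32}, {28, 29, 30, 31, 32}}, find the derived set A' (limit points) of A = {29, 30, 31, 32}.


A' = {28, 29, 30, 31}

For each x ∈ X, list the open sets U ∈ τ with x ∈ U, then check whether U ∩ (A ∖ {x}) ≠ ∅ for every such U.
  x = 28: opens ∋ x are {28, 29, 30, 31, 32}; each meets A ∖ {28}, so x IS a limit point.
  x = 29: opens ∋ x are {29, 31}, {29, 31, 32}, {29, 30, 31, 32}, {28, 29, 30, 31, 32}; each meets A ∖ {29}, so x IS a limit point.
  x = 30: opens ∋ x are {30, 32}, {29, 30, 31, 32}, {28, 29, 30, 31, 32}; each meets A ∖ {30}, so x IS a limit point.
  x = 31: opens ∋ x are {29, 31}, {29, 31, 32}, {29, 30, 31, 32}, {28, 29, 30, 31, 32}; each meets A ∖ {31}, so x IS a limit point.
  x = 32: open {32} ∋ x has {32} ∩ (A ∖ {32}) = ∅, so x is NOT a limit point.
Collecting: A' = {28, 29, 30, 31}.


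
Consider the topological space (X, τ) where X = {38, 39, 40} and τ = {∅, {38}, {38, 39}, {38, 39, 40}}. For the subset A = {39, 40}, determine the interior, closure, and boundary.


int(A) = ∅, cl(A) = {39, 40}, ∂A = {39, 40}.

Closed sets in (X, τ) are complements of opens:
  closed(X, τ) = {∅, {40}, {39, 40}, {38, 39, 40}}.
int(A) = ⋃ {U ∈ τ : U ⊆ A}. Opens contained in A: ∅.
Taking the union of these: int(A) = ∅.
cl(A) = ⋂ {C closed : A ⊆ C}. Closed sets containing A: {39, 40}, {38, 39, 40}.
Intersecting these: cl(A) = {39, 40}.
∂A = cl(A) ∖ int(A) = {39, 40} ∖ ∅ = {39, 40}.


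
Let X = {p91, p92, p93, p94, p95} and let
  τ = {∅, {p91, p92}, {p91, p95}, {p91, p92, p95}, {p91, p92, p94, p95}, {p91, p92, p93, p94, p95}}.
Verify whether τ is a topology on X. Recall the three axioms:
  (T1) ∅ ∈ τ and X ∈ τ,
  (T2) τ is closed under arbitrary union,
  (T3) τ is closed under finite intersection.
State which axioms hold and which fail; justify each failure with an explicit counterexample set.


τ is NOT a topology on X.

Axiom (T1): ∅ ∈ τ? Yes; X ∈ τ? Yes.
Axiom (T2/T3): check pairwise unions and intersections of members of τ.
Counterexample for (T3): {p91, p92} ∩ {p91, p95} = {p91} ∉ τ. Therefore τ is NOT a topology.


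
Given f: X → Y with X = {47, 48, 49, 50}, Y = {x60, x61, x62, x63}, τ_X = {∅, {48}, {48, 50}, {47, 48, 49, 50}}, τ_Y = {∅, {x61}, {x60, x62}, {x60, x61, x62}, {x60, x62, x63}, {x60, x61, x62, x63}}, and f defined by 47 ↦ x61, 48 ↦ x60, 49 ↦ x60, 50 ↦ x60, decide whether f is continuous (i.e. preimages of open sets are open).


f is NOT continuous.

Compute f^{-1}(U) for each U ∈ τ_Y:
  U = ∅: f^{-1}(U) = ∅ ∈ τ_X ✓.
  U = {x61}: f^{-1}(U) = {47} ∉ τ_X ✗.
  U = {x60, x62}: f^{-1}(U) = {48, 49, 50} ∉ τ_X ✗.
  U = {x60, x61, x62}: f^{-1}(U) = {47, 48, 49, 50} ∈ τ_X ✓.
  U = {x60, x62, x63}: f^{-1}(U) = {48, 49, 50} ∉ τ_X ✗.
  U = {x60, x61, x62, x63}: f^{-1}(U) = {47, 48, 49, 50} ∈ τ_X ✓.
Found U = {x61} with f^{-1}(U) = {47} not in τ_X. Therefore f is NOT continuous.


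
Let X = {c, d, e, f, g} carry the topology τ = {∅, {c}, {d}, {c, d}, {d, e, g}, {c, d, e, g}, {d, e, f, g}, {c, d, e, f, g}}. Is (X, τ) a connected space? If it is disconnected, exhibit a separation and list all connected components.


(X, τ) is disconnected; components = [{c}, {d, e, f, g}].

Find clopen sets (U ∈ τ with X ∖ U ∈ τ):
  U = ∅, X ∖ U = {c, d, e, f, g} — both open, so U is clopen.
  U = {c}, X ∖ U = {d, e, f, g} — both open, so U is clopen.
  U = {d, e, f, g}, X ∖ U = {c} — both open, so U is clopen.
  U = {c, d, e, f, g}, X ∖ U = ∅ — both open, so U is clopen.
Nontrivial clopen(s) exist: e.g. {c}. So (X, τ) is disconnected.
Compute connected components by grouping points that agree on all clopens:
  component: {c}
  component: {d, e, f, g}


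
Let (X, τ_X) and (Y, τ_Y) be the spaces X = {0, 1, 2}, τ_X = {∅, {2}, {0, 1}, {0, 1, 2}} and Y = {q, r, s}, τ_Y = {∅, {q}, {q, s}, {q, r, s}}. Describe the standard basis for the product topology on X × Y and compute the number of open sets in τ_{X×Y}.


Basis B = {∅ × ∅, {2} × {q}, {0, 1} × {q}, {2} × {q, s}, {0, 1, 2} × {q}, {2} × {q, r, s}, {0, 1} × {q, s}, {0, 1} × {q, r, s}, {0, 1, 2} × {q, s}, {0, 1, 2} × {q, r, s}}; |τ_{X×Y}| = 16.

Enumerate products U × V with U ∈ τ_X, V ∈ τ_Y (deduplicated):
  ∅ × ∅ = {} (∅)
  {2} × {q} = {(2,q)}
  {0, 1} × {q} = {(0,q), (1,q)}
  {2} × {q, s} = {(2,q), (2,s)}
  {0, 1, 2} × {q} = {(0,q), (1,q), (2,q)}
  {2} × {q, r, s} = {(2,q), (2,r), (2,s)}
  {0, 1} × {q, s} = {(0,q), (0,s), (1,q), (1,s)}
  {0, 1} × {q, r, s} = {(0,q), (0,r), (0,s), (1,q), (1,r), (1,s)}
  {0, 1, 2} × {q, s} = {(0,q), (0,s), (1,q), (1,s), (2,q), (2,s)}
  {0, 1, 2} × {q, r, s} = {(0,q), (0,r), (0,s), (1,q), (1,r), (1,s), (2,q), (2,r), (2,s)}
These 10 distinct sets form the basis B.
Close under arbitrary unions to get τ_{X×Y}; counting gives |τ_{X×Y}| = 16.


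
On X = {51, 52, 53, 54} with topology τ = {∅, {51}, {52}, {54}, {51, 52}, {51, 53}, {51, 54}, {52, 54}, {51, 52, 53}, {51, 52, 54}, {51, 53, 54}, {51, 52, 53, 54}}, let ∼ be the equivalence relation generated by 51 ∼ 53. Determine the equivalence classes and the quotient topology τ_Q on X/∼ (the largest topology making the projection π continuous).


X/∼ = {[51=53], [52], [54]}; |τ_Q| = 8.

Equivalence classes: [51=53], [52], [54].
Quotient map π: X → X/∼ sends 51 ↦ [51=53], 52 ↦ [52], 53 ↦ [51=53], 54 ↦ [54].
For each subset V ⊆ X/∼, compute π^{-1}(V) ⊆ X and check whether π^{-1}(V) ∈ τ. V is open in τ_Q iff π^{-1}(V) ∈ τ.
  V = {}: π^{-1}(V) = ∅ ∈ τ ✓.
  V = {[51=53]}: π^{-1}(V) = {51, 53} ∈ τ ✓.
  V = {[52]}: π^{-1}(V) = {52} ∈ τ ✓.
  V = {[51=53], [52]}: π^{-1}(V) = {51, 52, 53} ∈ τ ✓.
  V = {[54]}: π^{-1}(V) = {54} ∈ τ ✓.
  V = {[51=53], [54]}: π^{-1}(V) = {51, 53, 54} ∈ τ ✓.
  V = {[52], [54]}: π^{-1}(V) = {52, 54} ∈ τ ✓.
  V = {[51=53], [52], [54]}: π^{-1}(V) = {51, 52, 53, 54} ∈ τ ✓.
Open sets in the quotient: τ_Q = {{}, {[51=53]}, {[52]}, {[51=53], [52]}, {[54]}, {[51=53], [54]}, {[52], [54]}, {[51=53], [52], [54]}} (8 elements).


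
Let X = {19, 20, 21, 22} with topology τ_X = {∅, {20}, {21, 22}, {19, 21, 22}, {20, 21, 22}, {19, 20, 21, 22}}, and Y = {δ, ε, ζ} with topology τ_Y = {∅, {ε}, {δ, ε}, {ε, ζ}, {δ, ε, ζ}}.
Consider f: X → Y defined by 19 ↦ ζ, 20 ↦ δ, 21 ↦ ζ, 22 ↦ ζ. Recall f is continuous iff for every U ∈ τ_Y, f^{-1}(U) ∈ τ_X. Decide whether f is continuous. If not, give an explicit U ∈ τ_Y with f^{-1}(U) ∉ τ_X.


f IS continuous.

Compute f^{-1}(U) for each U ∈ τ_Y:
  U = ∅: f^{-1}(U) = ∅ ∈ τ_X ✓.
  U = {ε}: f^{-1}(U) = ∅ ∈ τ_X ✓.
  U = {δ, ε}: f^{-1}(U) = {20} ∈ τ_X ✓.
  U = {ε, ζ}: f^{-1}(U) = {19, 21, 22} ∈ τ_X ✓.
  U = {δ, ε, ζ}: f^{-1}(U) = {19, 20, 21, 22} ∈ τ_X ✓.
Every preimage lies in τ_X, so f IS continuous.


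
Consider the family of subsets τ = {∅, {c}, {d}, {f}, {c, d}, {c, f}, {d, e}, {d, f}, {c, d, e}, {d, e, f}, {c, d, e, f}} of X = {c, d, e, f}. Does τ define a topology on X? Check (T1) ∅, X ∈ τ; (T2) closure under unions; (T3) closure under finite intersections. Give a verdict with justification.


τ is NOT a topology on X.

Axiom (T1): ∅ ∈ τ? Yes; X ∈ τ? Yes.
Axiom (T2/T3): check pairwise unions and intersections of members of τ.
Counterexample for (T2): {c} ∪ {d, f} = {c, d, f} ∉ τ. Therefore τ is NOT a topology.


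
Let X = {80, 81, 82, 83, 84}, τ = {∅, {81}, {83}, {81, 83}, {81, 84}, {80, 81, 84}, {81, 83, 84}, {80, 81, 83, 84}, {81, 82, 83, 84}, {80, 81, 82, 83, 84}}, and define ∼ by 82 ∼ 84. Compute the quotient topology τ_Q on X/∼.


X/∼ = {[80], [81], [82=84], [83]}; |τ_Q| = 6.

Equivalence classes: [80], [81], [82=84], [83].
Quotient map π: X → X/∼ sends 80 ↦ [80], 81 ↦ [81], 82 ↦ [82=84], 83 ↦ [83], 84 ↦ [82=84].
For each subset V ⊆ X/∼, compute π^{-1}(V) ⊆ X and check whether π^{-1}(V) ∈ τ. V is open in τ_Q iff π^{-1}(V) ∈ τ.
  V = {}: π^{-1}(V) = ∅ ∈ τ ✓.
  V = {[80]}: π^{-1}(V) = {80} ∉ τ ✗.
  V = {[81]}: π^{-1}(V) = {81} ∈ τ ✓.
  V = {[80], [81]}: π^{-1}(V) = {80, 81} ∉ τ ✗.
  V = {[82=84]}: π^{-1}(V) = {82, 84} ∉ τ ✗.
  V = {[80], [82=84]}: π^{-1}(V) = {80, 82, 84} ∉ τ ✗.
  V = {[81], [82=84]}: π^{-1}(V) = {81, 82, 84} ∉ τ ✗.
  V = {[80], [81], [82=84]}: π^{-1}(V) = {80, 81, 82, 84} ∉ τ ✗.
  V = {[83]}: π^{-1}(V) = {83} ∈ τ ✓.
  V = {[80], [83]}: π^{-1}(V) = {80, 83} ∉ τ ✗.
  V = {[81], [83]}: π^{-1}(V) = {81, 83} ∈ τ ✓.
  V = {[80], [81], [83]}: π^{-1}(V) = {80, 81, 83} ∉ τ ✗.
  V = {[82=84], [83]}: π^{-1}(V) = {82, 83, 84} ∉ τ ✗.
  V = {[80], [82=84], [83]}: π^{-1}(V) = {80, 82, 83, 84} ∉ τ ✗.
  V = {[81], [82=84], [83]}: π^{-1}(V) = {81, 82, 83, 84} ∈ τ ✓.
  V = {[80], [81], [82=84], [83]}: π^{-1}(V) = {80, 81, 82, 83, 84} ∈ τ ✓.
Open sets in the quotient: τ_Q = {{}, {[81]}, {[83]}, {[81], [83]}, {[81], [82=84], [83]}, {[80], [81], [82=84], [83]}} (6 elements).


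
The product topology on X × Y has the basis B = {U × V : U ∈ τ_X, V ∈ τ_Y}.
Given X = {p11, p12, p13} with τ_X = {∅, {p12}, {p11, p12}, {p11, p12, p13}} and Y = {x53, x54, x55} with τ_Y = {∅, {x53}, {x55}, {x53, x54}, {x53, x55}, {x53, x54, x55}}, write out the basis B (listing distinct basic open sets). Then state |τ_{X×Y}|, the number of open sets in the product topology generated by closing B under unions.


Basis B = {∅ × ∅, {p12} × {x53}, {p12} × {x55}, {p11, p12} × {x53}, {p11, p12} × {x55}, {p12} × {x53, x54}, {p12} × {x53, x55}, {p11, p12, p13} × {x53}, {p11, p12, p13} × {x55}, {p12} × {x53, x54, x55}, {p11, p12} × {x53, x54}, {p11, p12} × {x53, x55}, {p11, p12} × {x53, x54, x55}, {p11, p12, p13} × {x53, x54}, {p11, p12, p13} × {x53, x55}, {p11, p12, p13} × {x53, x54, x55}}; |τ_{X×Y}| = 40.

Enumerate products U × V with U ∈ τ_X, V ∈ τ_Y (deduplicated):
  ∅ × ∅ = {} (∅)
  {p12} × {x53} = {(p12,x53)}
  {p12} × {x55} = {(p12,x55)}
  {p11, p12} × {x53} = {(p11,x53), (p12,x53)}
  {p11, p12} × {x55} = {(p11,x55), (p12,x55)}
  {p12} × {x53, x54} = {(p12,x53), (p12,x54)}
  {p12} × {x53, x55} = {(p12,x53), (p12,x55)}
  {p11, p12, p13} × {x53} = {(p11,x53), (p12,x53), (p13,x53)}
  {p11, p12, p13} × {x55} = {(p11,x55), (p12,x55), (p13,x55)}
  {p12} × {x53, x54, x55} = {(p12,x53), (p12,x54), (p12,x55)}
  {p11, p12} × {x53, x54} = {(p11,x53), (p11,x54), (p12,x53), (p12,x54)}
  {p11, p12} × {x53, x55} = {(p11,x53), (p11,x55), (p12,x53), (p12,x55)}
  {p11, p12} × {x53, x54, x55} = {(p11,x53), (p11,x54), (p11,x55), (p12,x53), (p12,x54), (p12,x55)}
  {p11, p12, p13} × {x53, x54} = {(p11,x53), (p11,x54), (p12,x53), (p12,x54), (p13,x53), (p13,x54)}
  {p11, p12, p13} × {x53, x55} = {(p11,x53), (p11,x55), (p12,x53), (p12,x55), (p13,x53), (p13,x55)}
  {p11, p12, p13} × {x53, x54, x55} = {(p11,x53), (p11,x54), (p11,x55), (p12,x53), (p12,x54), (p12,x55), (p13,x53), (p13,x54), (p13,x55)}
These 16 distinct sets form the basis B.
Close under arbitrary unions to get τ_{X×Y}; counting gives |τ_{X×Y}| = 40.


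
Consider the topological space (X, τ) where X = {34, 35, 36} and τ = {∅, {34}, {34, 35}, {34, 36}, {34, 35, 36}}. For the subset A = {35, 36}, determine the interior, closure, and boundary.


int(A) = ∅, cl(A) = {35, 36}, ∂A = {35, 36}.

Closed sets in (X, τ) are complements of opens:
  closed(X, τ) = {∅, {35}, {36}, {35, 36}, {34, 35, 36}}.
int(A) = ⋃ {U ∈ τ : U ⊆ A}. Opens contained in A: ∅.
Taking the union of these: int(A) = ∅.
cl(A) = ⋂ {C closed : A ⊆ C}. Closed sets containing A: {35, 36}, {34, 35, 36}.
Intersecting these: cl(A) = {35, 36}.
∂A = cl(A) ∖ int(A) = {35, 36} ∖ ∅ = {35, 36}.


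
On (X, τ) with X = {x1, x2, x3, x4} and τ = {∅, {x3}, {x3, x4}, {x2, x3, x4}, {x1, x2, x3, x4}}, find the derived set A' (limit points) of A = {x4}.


A' = {x1, x2}

For each x ∈ X, list the open sets U ∈ τ with x ∈ U, then check whether U ∩ (A ∖ {x}) ≠ ∅ for every such U.
  x = x1: opens ∋ x are {x1, x2, x3, x4}; each meets A ∖ {x1}, so x IS a limit point.
  x = x2: opens ∋ x are {x2, x3, x4}, {x1, x2, x3, x4}; each meets A ∖ {x2}, so x IS a limit point.
  x = x3: open {x3} ∋ x has {x3} ∩ (A ∖ {x3}) = ∅, so x is NOT a limit point.
  x = x4: open {x3, x4} ∋ x has {x3, x4} ∩ (A ∖ {x4}) = ∅, so x is NOT a limit point.
Collecting: A' = {x1, x2}.


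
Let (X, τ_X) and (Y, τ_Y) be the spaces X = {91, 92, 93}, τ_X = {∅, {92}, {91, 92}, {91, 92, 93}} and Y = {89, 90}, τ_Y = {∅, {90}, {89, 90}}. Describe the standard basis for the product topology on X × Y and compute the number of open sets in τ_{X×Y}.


Basis B = {∅ × ∅, {92} × {90}, {91, 92} × {90}, {92} × {89, 90}, {91, 92, 93} × {90}, {91, 92} × {89, 90}, {91, 92, 93} × {89, 90}}; |τ_{X×Y}| = 10.

Enumerate products U × V with U ∈ τ_X, V ∈ τ_Y (deduplicated):
  ∅ × ∅ = {} (∅)
  {92} × {90} = {(92,90)}
  {91, 92} × {90} = {(91,90), (92,90)}
  {92} × {89, 90} = {(92,89), (92,90)}
  {91, 92, 93} × {90} = {(91,90), (92,90), (93,90)}
  {91, 92} × {89, 90} = {(91,89), (91,90), (92,89), (92,90)}
  {91, 92, 93} × {89, 90} = {(91,89), (91,90), (92,89), (92,90), (93,89), (93,90)}
These 7 distinct sets form the basis B.
Close under arbitrary unions to get τ_{X×Y}; counting gives |τ_{X×Y}| = 10.


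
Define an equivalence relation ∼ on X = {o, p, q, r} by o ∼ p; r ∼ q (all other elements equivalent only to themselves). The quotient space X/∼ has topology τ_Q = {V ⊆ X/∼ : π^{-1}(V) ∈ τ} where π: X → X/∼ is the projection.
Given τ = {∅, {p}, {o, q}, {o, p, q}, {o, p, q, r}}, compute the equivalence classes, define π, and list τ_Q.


X/∼ = {[o=p], [q=r]}; |τ_Q| = 2.

Equivalence classes: [o=p], [q=r].
Quotient map π: X → X/∼ sends o ↦ [o=p], p ↦ [o=p], q ↦ [q=r], r ↦ [q=r].
For each subset V ⊆ X/∼, compute π^{-1}(V) ⊆ X and check whether π^{-1}(V) ∈ τ. V is open in τ_Q iff π^{-1}(V) ∈ τ.
  V = {}: π^{-1}(V) = ∅ ∈ τ ✓.
  V = {[o=p]}: π^{-1}(V) = {o, p} ∉ τ ✗.
  V = {[q=r]}: π^{-1}(V) = {q, r} ∉ τ ✗.
  V = {[o=p], [q=r]}: π^{-1}(V) = {o, p, q, r} ∈ τ ✓.
Open sets in the quotient: τ_Q = {{}, {[o=p], [q=r]}} (2 elements).


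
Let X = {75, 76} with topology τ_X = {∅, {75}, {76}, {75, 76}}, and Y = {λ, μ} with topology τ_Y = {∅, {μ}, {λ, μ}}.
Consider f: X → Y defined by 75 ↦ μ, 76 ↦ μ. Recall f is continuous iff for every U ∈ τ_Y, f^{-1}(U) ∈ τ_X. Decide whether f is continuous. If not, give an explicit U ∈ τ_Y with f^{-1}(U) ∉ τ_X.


f IS continuous.

Compute f^{-1}(U) for each U ∈ τ_Y:
  U = ∅: f^{-1}(U) = ∅ ∈ τ_X ✓.
  U = {μ}: f^{-1}(U) = {75, 76} ∈ τ_X ✓.
  U = {λ, μ}: f^{-1}(U) = {75, 76} ∈ τ_X ✓.
Every preimage lies in τ_X, so f IS continuous.


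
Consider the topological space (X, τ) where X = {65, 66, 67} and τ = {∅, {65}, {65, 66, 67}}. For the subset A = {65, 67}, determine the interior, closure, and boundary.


int(A) = {65}, cl(A) = {65, 66, 67}, ∂A = {66, 67}.

Closed sets in (X, τ) are complements of opens:
  closed(X, τ) = {∅, {66, 67}, {65, 66, 67}}.
int(A) = ⋃ {U ∈ τ : U ⊆ A}. Opens contained in A: ∅, {65}.
Taking the union of these: int(A) = {65}.
cl(A) = ⋂ {C closed : A ⊆ C}. Closed sets containing A: {65, 66, 67}.
Intersecting these: cl(A) = {65, 66, 67}.
∂A = cl(A) ∖ int(A) = {65, 66, 67} ∖ {65} = {66, 67}.


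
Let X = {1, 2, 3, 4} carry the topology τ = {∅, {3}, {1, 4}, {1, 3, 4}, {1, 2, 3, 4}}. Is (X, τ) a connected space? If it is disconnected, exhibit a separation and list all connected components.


(X, τ) is connected.

Find clopen sets (U ∈ τ with X ∖ U ∈ τ):
  U = ∅, X ∖ U = {1, 2, 3, 4} — both open, so U is clopen.
  U = {1, 2, 3, 4}, X ∖ U = ∅ — both open, so U is clopen.
Only trivial clopens (∅ and X) exist, so (X, τ) is connected.
Compute connected components by grouping points that agree on all clopens:
  component: {1, 2, 3, 4}


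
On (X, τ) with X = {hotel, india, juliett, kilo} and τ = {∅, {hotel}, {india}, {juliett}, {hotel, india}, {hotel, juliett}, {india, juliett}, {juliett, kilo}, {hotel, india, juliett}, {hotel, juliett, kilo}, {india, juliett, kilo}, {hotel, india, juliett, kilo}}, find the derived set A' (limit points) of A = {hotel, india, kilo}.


A' = ∅

For each x ∈ X, list the open sets U ∈ τ with x ∈ U, then check whether U ∩ (A ∖ {x}) ≠ ∅ for every such U.
  x = hotel: open {hotel} ∋ x has {hotel} ∩ (A ∖ {hotel}) = ∅, so x is NOT a limit point.
  x = india: open {india} ∋ x has {india} ∩ (A ∖ {india}) = ∅, so x is NOT a limit point.
  x = juliett: open {juliett} ∋ x has {juliett} ∩ (A ∖ {juliett}) = ∅, so x is NOT a limit point.
  x = kilo: open {juliett, kilo} ∋ x has {juliett, kilo} ∩ (A ∖ {kilo}) = ∅, so x is NOT a limit point.
Collecting: A' = ∅.


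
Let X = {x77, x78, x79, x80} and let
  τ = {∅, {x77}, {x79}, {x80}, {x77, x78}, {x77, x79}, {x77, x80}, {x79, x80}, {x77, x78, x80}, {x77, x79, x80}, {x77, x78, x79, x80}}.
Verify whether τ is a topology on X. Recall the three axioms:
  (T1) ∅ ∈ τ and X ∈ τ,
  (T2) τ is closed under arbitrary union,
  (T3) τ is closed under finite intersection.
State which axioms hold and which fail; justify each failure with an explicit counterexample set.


τ is NOT a topology on X.

Axiom (T1): ∅ ∈ τ? Yes; X ∈ τ? Yes.
Axiom (T2/T3): check pairwise unions and intersections of members of τ.
Counterexample for (T2): {x79} ∪ {x77, x78} = {x77, x78, x79} ∉ τ. Therefore τ is NOT a topology.


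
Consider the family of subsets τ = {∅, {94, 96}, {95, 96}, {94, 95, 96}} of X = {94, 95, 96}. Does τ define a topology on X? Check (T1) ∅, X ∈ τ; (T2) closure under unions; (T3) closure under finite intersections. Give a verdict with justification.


τ is NOT a topology on X.

Axiom (T1): ∅ ∈ τ? Yes; X ∈ τ? Yes.
Axiom (T2/T3): check pairwise unions and intersections of members of τ.
Counterexample for (T3): {94, 96} ∩ {95, 96} = {96} ∉ τ. Therefore τ is NOT a topology.


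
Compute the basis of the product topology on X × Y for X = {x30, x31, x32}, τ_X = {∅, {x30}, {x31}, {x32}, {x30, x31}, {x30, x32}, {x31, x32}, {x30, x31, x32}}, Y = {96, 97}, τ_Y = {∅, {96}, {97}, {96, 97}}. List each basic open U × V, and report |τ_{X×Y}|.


Basis B = {∅ × ∅, {x30} × {96}, {x30} × {97}, {x31} × {96}, {x31} × {97}, {x32} × {96}, {x32} × {97}, {x30} × {96, 97}, {x30, x31} × {96}, {x30, x32} × {96}, {x30, x31} × {97}, {x30, x32} × {97}, {x31} × {96, 97}, {x31, x32} × {96}, {x31, x32} × {97}, {x32} × {96, 97}, {x30, x31, x32} × {96}, {x30, x31, x32} × {97}, {x30, x31} × {96, 97}, {x30, x32} × {96, 97}, {x31, x32} × {96, 97}, {x30, x31, x32} × {96, 97}}; |τ_{X×Y}| = 64.

Enumerate products U × V with U ∈ τ_X, V ∈ τ_Y (deduplicated):
  ∅ × ∅ = {} (∅)
  {x30} × {96} = {(x30,96)}
  {x30} × {97} = {(x30,97)}
  {x31} × {96} = {(x31,96)}
  {x31} × {97} = {(x31,97)}
  {x32} × {96} = {(x32,96)}
  {x32} × {97} = {(x32,97)}
  {x30} × {96, 97} = {(x30,96), (x30,97)}
  {x30, x31} × {96} = {(x30,96), (x31,96)}
  {x30, x32} × {96} = {(x30,96), (x32,96)}
  {x30, x31} × {97} = {(x30,97), (x31,97)}
  {x30, x32} × {97} = {(x30,97), (x32,97)}
  {x31} × {96, 97} = {(x31,96), (x31,97)}
  {x31, x32} × {96} = {(x31,96), (x32,96)}
  {x31, x32} × {97} = {(x31,97), (x32,97)}
  {x32} × {96, 97} = {(x32,96), (x32,97)}
  {x30, x31, x32} × {96} = {(x30,96), (x31,96), (x32,96)}
  {x30, x31, x32} × {97} = {(x30,97), (x31,97), (x32,97)}
  {x30, x31} × {96, 97} = {(x30,96), (x30,97), (x31,96), (x31,97)}
  {x30, x32} × {96, 97} = {(x30,96), (x30,97), (x32,96), (x32,97)}
  {x31, x32} × {96, 97} = {(x31,96), (x31,97), (x32,96), (x32,97)}
  {x30, x31, x32} × {96, 97} = {(x30,96), (x30,97), (x31,96), (x31,97), (x32,96), (x32,97)}
These 22 distinct sets form the basis B.
Close under arbitrary unions to get τ_{X×Y}; counting gives |τ_{X×Y}| = 64.


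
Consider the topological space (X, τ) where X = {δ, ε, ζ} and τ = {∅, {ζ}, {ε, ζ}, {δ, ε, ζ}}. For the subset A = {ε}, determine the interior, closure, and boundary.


int(A) = ∅, cl(A) = {δ, ε}, ∂A = {δ, ε}.

Closed sets in (X, τ) are complements of opens:
  closed(X, τ) = {∅, {δ}, {δ, ε}, {δ, ε, ζ}}.
int(A) = ⋃ {U ∈ τ : U ⊆ A}. Opens contained in A: ∅.
Taking the union of these: int(A) = ∅.
cl(A) = ⋂ {C closed : A ⊆ C}. Closed sets containing A: {δ, ε}, {δ, ε, ζ}.
Intersecting these: cl(A) = {δ, ε}.
∂A = cl(A) ∖ int(A) = {δ, ε} ∖ ∅ = {δ, ε}.


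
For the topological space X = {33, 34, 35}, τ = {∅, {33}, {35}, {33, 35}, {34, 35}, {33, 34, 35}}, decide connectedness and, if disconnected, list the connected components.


(X, τ) is disconnected; components = [{33}, {34, 35}].

Find clopen sets (U ∈ τ with X ∖ U ∈ τ):
  U = ∅, X ∖ U = {33, 34, 35} — both open, so U is clopen.
  U = {33}, X ∖ U = {34, 35} — both open, so U is clopen.
  U = {34, 35}, X ∖ U = {33} — both open, so U is clopen.
  U = {33, 34, 35}, X ∖ U = ∅ — both open, so U is clopen.
Nontrivial clopen(s) exist: e.g. {33}. So (X, τ) is disconnected.
Compute connected components by grouping points that agree on all clopens:
  component: {33}
  component: {34, 35}


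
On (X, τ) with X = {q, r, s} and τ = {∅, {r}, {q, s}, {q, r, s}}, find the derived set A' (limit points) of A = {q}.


A' = {s}

For each x ∈ X, list the open sets U ∈ τ with x ∈ U, then check whether U ∩ (A ∖ {x}) ≠ ∅ for every such U.
  x = q: open {q, s} ∋ x has {q, s} ∩ (A ∖ {q}) = ∅, so x is NOT a limit point.
  x = r: open {r} ∋ x has {r} ∩ (A ∖ {r}) = ∅, so x is NOT a limit point.
  x = s: opens ∋ x are {q, s}, {q, r, s}; each meets A ∖ {s}, so x IS a limit point.
Collecting: A' = {s}.


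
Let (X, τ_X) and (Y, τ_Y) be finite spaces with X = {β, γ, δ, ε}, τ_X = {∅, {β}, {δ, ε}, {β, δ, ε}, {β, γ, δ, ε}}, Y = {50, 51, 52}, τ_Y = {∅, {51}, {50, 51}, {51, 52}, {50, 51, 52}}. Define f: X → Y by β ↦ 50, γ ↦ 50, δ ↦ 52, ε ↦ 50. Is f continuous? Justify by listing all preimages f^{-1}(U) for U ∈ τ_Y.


f is NOT continuous.

Compute f^{-1}(U) for each U ∈ τ_Y:
  U = ∅: f^{-1}(U) = ∅ ∈ τ_X ✓.
  U = {51}: f^{-1}(U) = ∅ ∈ τ_X ✓.
  U = {50, 51}: f^{-1}(U) = {β, γ, ε} ∉ τ_X ✗.
  U = {51, 52}: f^{-1}(U) = {δ} ∉ τ_X ✗.
  U = {50, 51, 52}: f^{-1}(U) = {β, γ, δ, ε} ∈ τ_X ✓.
Found U = {50, 51} with f^{-1}(U) = {β, γ, ε} not in τ_X. Therefore f is NOT continuous.


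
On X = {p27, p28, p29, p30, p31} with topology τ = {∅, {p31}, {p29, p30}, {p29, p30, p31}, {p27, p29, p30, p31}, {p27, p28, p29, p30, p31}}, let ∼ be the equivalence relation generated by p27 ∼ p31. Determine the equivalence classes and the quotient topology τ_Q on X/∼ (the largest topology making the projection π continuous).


X/∼ = {[p27=p31], [p28], [p29], [p30]}; |τ_Q| = 4.

Equivalence classes: [p27=p31], [p28], [p29], [p30].
Quotient map π: X → X/∼ sends p27 ↦ [p27=p31], p28 ↦ [p28], p29 ↦ [p29], p30 ↦ [p30], p31 ↦ [p27=p31].
For each subset V ⊆ X/∼, compute π^{-1}(V) ⊆ X and check whether π^{-1}(V) ∈ τ. V is open in τ_Q iff π^{-1}(V) ∈ τ.
  V = {}: π^{-1}(V) = ∅ ∈ τ ✓.
  V = {[p27=p31]}: π^{-1}(V) = {p27, p31} ∉ τ ✗.
  V = {[p28]}: π^{-1}(V) = {p28} ∉ τ ✗.
  V = {[p27=p31], [p28]}: π^{-1}(V) = {p27, p28, p31} ∉ τ ✗.
  V = {[p29]}: π^{-1}(V) = {p29} ∉ τ ✗.
  V = {[p27=p31], [p29]}: π^{-1}(V) = {p27, p29, p31} ∉ τ ✗.
  V = {[p28], [p29]}: π^{-1}(V) = {p28, p29} ∉ τ ✗.
  V = {[p27=p31], [p28], [p29]}: π^{-1}(V) = {p27, p28, p29, p31} ∉ τ ✗.
  V = {[p30]}: π^{-1}(V) = {p30} ∉ τ ✗.
  V = {[p27=p31], [p30]}: π^{-1}(V) = {p27, p30, p31} ∉ τ ✗.
  V = {[p28], [p30]}: π^{-1}(V) = {p28, p30} ∉ τ ✗.
  V = {[p27=p31], [p28], [p30]}: π^{-1}(V) = {p27, p28, p30, p31} ∉ τ ✗.
  V = {[p29], [p30]}: π^{-1}(V) = {p29, p30} ∈ τ ✓.
  V = {[p27=p31], [p29], [p30]}: π^{-1}(V) = {p27, p29, p30, p31} ∈ τ ✓.
  V = {[p28], [p29], [p30]}: π^{-1}(V) = {p28, p29, p30} ∉ τ ✗.
  V = {[p27=p31], [p28], [p29], [p30]}: π^{-1}(V) = {p27, p28, p29, p30, p31} ∈ τ ✓.
Open sets in the quotient: τ_Q = {{}, {[p29], [p30]}, {[p27=p31], [p29], [p30]}, {[p27=p31], [p28], [p29], [p30]}} (4 elements).


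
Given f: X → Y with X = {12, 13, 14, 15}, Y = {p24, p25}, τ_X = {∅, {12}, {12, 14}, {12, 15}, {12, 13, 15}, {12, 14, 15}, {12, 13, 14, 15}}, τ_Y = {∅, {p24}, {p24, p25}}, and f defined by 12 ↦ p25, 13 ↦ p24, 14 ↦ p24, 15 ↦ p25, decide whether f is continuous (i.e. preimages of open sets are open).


f is NOT continuous.

Compute f^{-1}(U) for each U ∈ τ_Y:
  U = ∅: f^{-1}(U) = ∅ ∈ τ_X ✓.
  U = {p24}: f^{-1}(U) = {13, 14} ∉ τ_X ✗.
  U = {p24, p25}: f^{-1}(U) = {12, 13, 14, 15} ∈ τ_X ✓.
Found U = {p24} with f^{-1}(U) = {13, 14} not in τ_X. Therefore f is NOT continuous.


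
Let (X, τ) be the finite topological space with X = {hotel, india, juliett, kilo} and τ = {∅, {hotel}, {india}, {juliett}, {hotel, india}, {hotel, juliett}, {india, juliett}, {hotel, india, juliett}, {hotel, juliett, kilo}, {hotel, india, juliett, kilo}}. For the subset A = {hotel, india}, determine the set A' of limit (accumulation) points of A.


A' = {kilo}

For each x ∈ X, list the open sets U ∈ τ with x ∈ U, then check whether U ∩ (A ∖ {x}) ≠ ∅ for every such U.
  x = hotel: open {hotel} ∋ x has {hotel} ∩ (A ∖ {hotel}) = ∅, so x is NOT a limit point.
  x = india: open {india} ∋ x has {india} ∩ (A ∖ {india}) = ∅, so x is NOT a limit point.
  x = juliett: open {juliett} ∋ x has {juliett} ∩ (A ∖ {juliett}) = ∅, so x is NOT a limit point.
  x = kilo: opens ∋ x are {hotel, juliett, kilo}, {hotel, india, juliett, kilo}; each meets A ∖ {kilo}, so x IS a limit point.
Collecting: A' = {kilo}.


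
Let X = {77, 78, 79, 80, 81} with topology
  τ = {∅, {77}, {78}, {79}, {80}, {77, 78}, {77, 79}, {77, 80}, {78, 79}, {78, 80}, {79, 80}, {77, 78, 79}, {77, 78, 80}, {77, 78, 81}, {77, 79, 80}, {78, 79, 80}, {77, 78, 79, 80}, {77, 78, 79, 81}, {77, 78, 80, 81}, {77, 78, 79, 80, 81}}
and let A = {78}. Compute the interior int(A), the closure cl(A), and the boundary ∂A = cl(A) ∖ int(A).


int(A) = {78}, cl(A) = {78, 81}, ∂A = {81}.

Closed sets in (X, τ) are complements of opens:
  closed(X, τ) = {∅, {79}, {80}, {81}, {77, 81}, {78, 81}, {79, 80}, {79, 81}, {80, 81}, {77, 78, 81}, {77, 79, 81}, {77, 80, 81}, {78, 79, 81}, {78, 80, 81}, {79, 80, 81}, {77, 78, 79, 81}, {77, 78, 80, 81}, {77, 79, 80, 81}, {78, 79, 80, 81}, {77, 78, 79, 80, 81}}.
int(A) = ⋃ {U ∈ τ : U ⊆ A}. Opens contained in A: ∅, {78}.
Taking the union of these: int(A) = {78}.
cl(A) = ⋂ {C closed : A ⊆ C}. Closed sets containing A: {78, 81}, {77, 78, 81}, {78, 79, 81}, {78, 80, 81}, {77, 78, 79, 81}, {77, 78, 80, 81}, {78, 79, 80, 81}, {77, 78, 79, 80, 81}.
Intersecting these: cl(A) = {78, 81}.
∂A = cl(A) ∖ int(A) = {78, 81} ∖ {78} = {81}.


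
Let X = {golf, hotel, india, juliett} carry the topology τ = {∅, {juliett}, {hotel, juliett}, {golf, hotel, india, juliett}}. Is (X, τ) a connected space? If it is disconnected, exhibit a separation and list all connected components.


(X, τ) is connected.

Find clopen sets (U ∈ τ with X ∖ U ∈ τ):
  U = ∅, X ∖ U = {golf, hotel, india, juliett} — both open, so U is clopen.
  U = {golf, hotel, india, juliett}, X ∖ U = ∅ — both open, so U is clopen.
Only trivial clopens (∅ and X) exist, so (X, τ) is connected.
Compute connected components by grouping points that agree on all clopens:
  component: {golf, hotel, india, juliett}


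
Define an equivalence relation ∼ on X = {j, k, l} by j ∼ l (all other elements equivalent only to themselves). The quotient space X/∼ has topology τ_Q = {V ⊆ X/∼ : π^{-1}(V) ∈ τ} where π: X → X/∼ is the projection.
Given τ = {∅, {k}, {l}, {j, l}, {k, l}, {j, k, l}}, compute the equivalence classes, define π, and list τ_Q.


X/∼ = {[j=l], [k]}; |τ_Q| = 4.

Equivalence classes: [j=l], [k].
Quotient map π: X → X/∼ sends j ↦ [j=l], k ↦ [k], l ↦ [j=l].
For each subset V ⊆ X/∼, compute π^{-1}(V) ⊆ X and check whether π^{-1}(V) ∈ τ. V is open in τ_Q iff π^{-1}(V) ∈ τ.
  V = {}: π^{-1}(V) = ∅ ∈ τ ✓.
  V = {[j=l]}: π^{-1}(V) = {j, l} ∈ τ ✓.
  V = {[k]}: π^{-1}(V) = {k} ∈ τ ✓.
  V = {[j=l], [k]}: π^{-1}(V) = {j, k, l} ∈ τ ✓.
Open sets in the quotient: τ_Q = {{}, {[j=l]}, {[k]}, {[j=l], [k]}} (4 elements).


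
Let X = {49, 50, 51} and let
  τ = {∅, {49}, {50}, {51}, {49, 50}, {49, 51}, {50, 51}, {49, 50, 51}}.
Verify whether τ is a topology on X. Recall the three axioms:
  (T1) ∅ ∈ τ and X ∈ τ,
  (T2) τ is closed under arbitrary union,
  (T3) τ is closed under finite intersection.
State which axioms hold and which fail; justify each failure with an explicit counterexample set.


τ IS a topology on X.

Axiom (T1): ∅ ∈ τ? Yes; X ∈ τ? Yes.
Axiom (T2/T3): check pairwise unions and intersections of members of τ.
All pairwise intersections and unions checked — each lies in τ. Therefore τ satisfies (T1), (T2), (T3): it IS a topology on X.


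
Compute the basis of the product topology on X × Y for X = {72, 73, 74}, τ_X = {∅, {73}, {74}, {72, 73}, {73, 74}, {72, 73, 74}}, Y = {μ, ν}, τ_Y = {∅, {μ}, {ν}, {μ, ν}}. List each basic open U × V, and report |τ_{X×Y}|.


Basis B = {∅ × ∅, {73} × {μ}, {73} × {ν}, {74} × {μ}, {74} × {ν}, {72, 73} × {μ}, {72, 73} × {ν}, {73} × {μ, ν}, {73, 74} × {μ}, {73, 74} × {ν}, {74} × {μ, ν}, {72, 73, 74} × {μ}, {72, 73, 74} × {ν}, {72, 73} × {μ, ν}, {73, 74} × {μ, ν}, {72, 73, 74} × {μ, ν}}; |τ_{X×Y}| = 36.

Enumerate products U × V with U ∈ τ_X, V ∈ τ_Y (deduplicated):
  ∅ × ∅ = {} (∅)
  {73} × {μ} = {(73,μ)}
  {73} × {ν} = {(73,ν)}
  {74} × {μ} = {(74,μ)}
  {74} × {ν} = {(74,ν)}
  {72, 73} × {μ} = {(72,μ), (73,μ)}
  {72, 73} × {ν} = {(72,ν), (73,ν)}
  {73} × {μ, ν} = {(73,μ), (73,ν)}
  {73, 74} × {μ} = {(73,μ), (74,μ)}
  {73, 74} × {ν} = {(73,ν), (74,ν)}
  {74} × {μ, ν} = {(74,μ), (74,ν)}
  {72, 73, 74} × {μ} = {(72,μ), (73,μ), (74,μ)}
  {72, 73, 74} × {ν} = {(72,ν), (73,ν), (74,ν)}
  {72, 73} × {μ, ν} = {(72,μ), (72,ν), (73,μ), (73,ν)}
  {73, 74} × {μ, ν} = {(73,μ), (73,ν), (74,μ), (74,ν)}
  {72, 73, 74} × {μ, ν} = {(72,μ), (72,ν), (73,μ), (73,ν), (74,μ), (74,ν)}
These 16 distinct sets form the basis B.
Close under arbitrary unions to get τ_{X×Y}; counting gives |τ_{X×Y}| = 36.


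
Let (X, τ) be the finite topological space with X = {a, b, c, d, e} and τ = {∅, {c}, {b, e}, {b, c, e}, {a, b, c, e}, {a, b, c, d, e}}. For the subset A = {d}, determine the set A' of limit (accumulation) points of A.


A' = ∅

For each x ∈ X, list the open sets U ∈ τ with x ∈ U, then check whether U ∩ (A ∖ {x}) ≠ ∅ for every such U.
  x = a: open {a, b, c, e} ∋ x has {a, b, c, e} ∩ (A ∖ {a}) = ∅, so x is NOT a limit point.
  x = b: open {b, e} ∋ x has {b, e} ∩ (A ∖ {b}) = ∅, so x is NOT a limit point.
  x = c: open {c} ∋ x has {c} ∩ (A ∖ {c}) = ∅, so x is NOT a limit point.
  x = d: open {a, b, c, d, e} ∋ x has {a, b, c, d, e} ∩ (A ∖ {d}) = ∅, so x is NOT a limit point.
  x = e: open {b, e} ∋ x has {b, e} ∩ (A ∖ {e}) = ∅, so x is NOT a limit point.
Collecting: A' = ∅.


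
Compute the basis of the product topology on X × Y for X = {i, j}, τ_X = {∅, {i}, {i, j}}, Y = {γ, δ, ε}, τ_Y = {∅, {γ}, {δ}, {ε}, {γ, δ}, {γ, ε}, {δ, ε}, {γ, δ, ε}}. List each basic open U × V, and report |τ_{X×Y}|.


Basis B = {∅ × ∅, {i} × {γ}, {i} × {δ}, {i} × {ε}, {i} × {γ, δ}, {i} × {γ, ε}, {i, j} × {γ}, {i} × {δ, ε}, {i, j} × {δ}, {i, j} × {ε}, {i} × {γ, δ, ε}, {i, j} × {γ, δ}, {i, j} × {γ, ε}, {i, j} × {δ, ε}, {i, j} × {γ, δ, ε}}; |τ_{X×Y}| = 27.

Enumerate products U × V with U ∈ τ_X, V ∈ τ_Y (deduplicated):
  ∅ × ∅ = {} (∅)
  {i} × {γ} = {(i,γ)}
  {i} × {δ} = {(i,δ)}
  {i} × {ε} = {(i,ε)}
  {i} × {γ, δ} = {(i,γ), (i,δ)}
  {i} × {γ, ε} = {(i,γ), (i,ε)}
  {i, j} × {γ} = {(i,γ), (j,γ)}
  {i} × {δ, ε} = {(i,δ), (i,ε)}
  {i, j} × {δ} = {(i,δ), (j,δ)}
  {i, j} × {ε} = {(i,ε), (j,ε)}
  {i} × {γ, δ, ε} = {(i,γ), (i,δ), (i,ε)}
  {i, j} × {γ, δ} = {(i,γ), (i,δ), (j,γ), (j,δ)}
  {i, j} × {γ, ε} = {(i,γ), (i,ε), (j,γ), (j,ε)}
  {i, j} × {δ, ε} = {(i,δ), (i,ε), (j,δ), (j,ε)}
  {i, j} × {γ, δ, ε} = {(i,γ), (i,δ), (i,ε), (j,γ), (j,δ), (j,ε)}
These 15 distinct sets form the basis B.
Close under arbitrary unions to get τ_{X×Y}; counting gives |τ_{X×Y}| = 27.


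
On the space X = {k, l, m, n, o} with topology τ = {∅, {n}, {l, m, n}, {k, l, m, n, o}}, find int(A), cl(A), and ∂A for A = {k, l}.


int(A) = ∅, cl(A) = {k, l, m, o}, ∂A = {k, l, m, o}.

Closed sets in (X, τ) are complements of opens:
  closed(X, τ) = {∅, {k, o}, {k, l, m, o}, {k, l, m, n, o}}.
int(A) = ⋃ {U ∈ τ : U ⊆ A}. Opens contained in A: ∅.
Taking the union of these: int(A) = ∅.
cl(A) = ⋂ {C closed : A ⊆ C}. Closed sets containing A: {k, l, m, o}, {k, l, m, n, o}.
Intersecting these: cl(A) = {k, l, m, o}.
∂A = cl(A) ∖ int(A) = {k, l, m, o} ∖ ∅ = {k, l, m, o}.


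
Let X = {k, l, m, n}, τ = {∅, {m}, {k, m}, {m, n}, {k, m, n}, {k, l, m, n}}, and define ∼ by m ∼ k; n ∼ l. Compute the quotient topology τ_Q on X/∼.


X/∼ = {[k=m], [l=n]}; |τ_Q| = 3.

Equivalence classes: [k=m], [l=n].
Quotient map π: X → X/∼ sends k ↦ [k=m], l ↦ [l=n], m ↦ [k=m], n ↦ [l=n].
For each subset V ⊆ X/∼, compute π^{-1}(V) ⊆ X and check whether π^{-1}(V) ∈ τ. V is open in τ_Q iff π^{-1}(V) ∈ τ.
  V = {}: π^{-1}(V) = ∅ ∈ τ ✓.
  V = {[k=m]}: π^{-1}(V) = {k, m} ∈ τ ✓.
  V = {[l=n]}: π^{-1}(V) = {l, n} ∉ τ ✗.
  V = {[k=m], [l=n]}: π^{-1}(V) = {k, l, m, n} ∈ τ ✓.
Open sets in the quotient: τ_Q = {{}, {[k=m]}, {[k=m], [l=n]}} (3 elements).


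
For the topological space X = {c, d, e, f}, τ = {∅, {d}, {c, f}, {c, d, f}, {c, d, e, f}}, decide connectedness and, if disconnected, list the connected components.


(X, τ) is connected.

Find clopen sets (U ∈ τ with X ∖ U ∈ τ):
  U = ∅, X ∖ U = {c, d, e, f} — both open, so U is clopen.
  U = {c, d, e, f}, X ∖ U = ∅ — both open, so U is clopen.
Only trivial clopens (∅ and X) exist, so (X, τ) is connected.
Compute connected components by grouping points that agree on all clopens:
  component: {c, d, e, f}


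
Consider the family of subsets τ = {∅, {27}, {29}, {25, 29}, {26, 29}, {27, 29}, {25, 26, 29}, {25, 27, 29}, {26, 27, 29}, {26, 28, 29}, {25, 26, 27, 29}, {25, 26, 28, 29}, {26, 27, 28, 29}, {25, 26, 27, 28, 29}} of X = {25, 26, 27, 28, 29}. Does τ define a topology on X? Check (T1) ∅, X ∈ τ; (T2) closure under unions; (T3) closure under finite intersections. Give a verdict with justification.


τ IS a topology on X.

Axiom (T1): ∅ ∈ τ? Yes; X ∈ τ? Yes.
Axiom (T2/T3): check pairwise unions and intersections of members of τ.
All pairwise intersections and unions checked — each lies in τ. Therefore τ satisfies (T1), (T2), (T3): it IS a topology on X.


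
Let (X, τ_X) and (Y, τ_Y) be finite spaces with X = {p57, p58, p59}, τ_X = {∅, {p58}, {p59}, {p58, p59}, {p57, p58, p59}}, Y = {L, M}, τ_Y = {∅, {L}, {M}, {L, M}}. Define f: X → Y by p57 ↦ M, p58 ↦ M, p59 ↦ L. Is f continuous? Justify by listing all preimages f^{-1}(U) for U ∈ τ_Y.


f is NOT continuous.

Compute f^{-1}(U) for each U ∈ τ_Y:
  U = ∅: f^{-1}(U) = ∅ ∈ τ_X ✓.
  U = {L}: f^{-1}(U) = {p59} ∈ τ_X ✓.
  U = {M}: f^{-1}(U) = {p57, p58} ∉ τ_X ✗.
  U = {L, M}: f^{-1}(U) = {p57, p58, p59} ∈ τ_X ✓.
Found U = {M} with f^{-1}(U) = {p57, p58} not in τ_X. Therefore f is NOT continuous.


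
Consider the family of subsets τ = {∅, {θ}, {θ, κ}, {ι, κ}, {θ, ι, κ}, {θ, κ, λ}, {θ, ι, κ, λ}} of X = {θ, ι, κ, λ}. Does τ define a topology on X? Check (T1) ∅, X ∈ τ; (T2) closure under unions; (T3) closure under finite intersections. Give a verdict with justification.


τ is NOT a topology on X.

Axiom (T1): ∅ ∈ τ? Yes; X ∈ τ? Yes.
Axiom (T2/T3): check pairwise unions and intersections of members of τ.
Counterexample for (T3): {θ, κ} ∩ {ι, κ} = {κ} ∉ τ. Therefore τ is NOT a topology.


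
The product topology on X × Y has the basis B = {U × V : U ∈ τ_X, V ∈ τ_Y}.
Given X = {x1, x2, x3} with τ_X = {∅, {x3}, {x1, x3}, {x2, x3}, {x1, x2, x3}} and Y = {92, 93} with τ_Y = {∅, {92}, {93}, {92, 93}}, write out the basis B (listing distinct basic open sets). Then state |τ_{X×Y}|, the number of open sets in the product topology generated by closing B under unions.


Basis B = {∅ × ∅, {x3} × {92}, {x3} × {93}, {x1, x3} × {92}, {x1, x3} × {93}, {x2, x3} × {92}, {x2, x3} × {93}, {x3} × {92, 93}, {x1, x2, x3} × {92}, {x1, x2, x3} × {93}, {x1, x3} × {92, 93}, {x2, x3} × {92, 93}, {x1, x2, x3} × {92, 93}}; |τ_{X×Y}| = 25.

Enumerate products U × V with U ∈ τ_X, V ∈ τ_Y (deduplicated):
  ∅ × ∅ = {} (∅)
  {x3} × {92} = {(x3,92)}
  {x3} × {93} = {(x3,93)}
  {x1, x3} × {92} = {(x1,92), (x3,92)}
  {x1, x3} × {93} = {(x1,93), (x3,93)}
  {x2, x3} × {92} = {(x2,92), (x3,92)}
  {x2, x3} × {93} = {(x2,93), (x3,93)}
  {x3} × {92, 93} = {(x3,92), (x3,93)}
  {x1, x2, x3} × {92} = {(x1,92), (x2,92), (x3,92)}
  {x1, x2, x3} × {93} = {(x1,93), (x2,93), (x3,93)}
  {x1, x3} × {92, 93} = {(x1,92), (x1,93), (x3,92), (x3,93)}
  {x2, x3} × {92, 93} = {(x2,92), (x2,93), (x3,92), (x3,93)}
  {x1, x2, x3} × {92, 93} = {(x1,92), (x1,93), (x2,92), (x2,93), (x3,92), (x3,93)}
These 13 distinct sets form the basis B.
Close under arbitrary unions to get τ_{X×Y}; counting gives |τ_{X×Y}| = 25.


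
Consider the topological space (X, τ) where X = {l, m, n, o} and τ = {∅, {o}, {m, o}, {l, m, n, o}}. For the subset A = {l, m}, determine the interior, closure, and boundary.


int(A) = ∅, cl(A) = {l, m, n}, ∂A = {l, m, n}.

Closed sets in (X, τ) are complements of opens:
  closed(X, τ) = {∅, {l, n}, {l, m, n}, {l, m, n, o}}.
int(A) = ⋃ {U ∈ τ : U ⊆ A}. Opens contained in A: ∅.
Taking the union of these: int(A) = ∅.
cl(A) = ⋂ {C closed : A ⊆ C}. Closed sets containing A: {l, m, n}, {l, m, n, o}.
Intersecting these: cl(A) = {l, m, n}.
∂A = cl(A) ∖ int(A) = {l, m, n} ∖ ∅ = {l, m, n}.


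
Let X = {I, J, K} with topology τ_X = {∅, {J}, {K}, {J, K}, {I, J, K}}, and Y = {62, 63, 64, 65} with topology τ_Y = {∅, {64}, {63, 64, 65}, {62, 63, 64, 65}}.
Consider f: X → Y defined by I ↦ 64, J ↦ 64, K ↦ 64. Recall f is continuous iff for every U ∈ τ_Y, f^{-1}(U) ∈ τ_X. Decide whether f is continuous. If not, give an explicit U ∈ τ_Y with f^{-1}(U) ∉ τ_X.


f IS continuous.

Compute f^{-1}(U) for each U ∈ τ_Y:
  U = ∅: f^{-1}(U) = ∅ ∈ τ_X ✓.
  U = {64}: f^{-1}(U) = {I, J, K} ∈ τ_X ✓.
  U = {63, 64, 65}: f^{-1}(U) = {I, J, K} ∈ τ_X ✓.
  U = {62, 63, 64, 65}: f^{-1}(U) = {I, J, K} ∈ τ_X ✓.
Every preimage lies in τ_X, so f IS continuous.


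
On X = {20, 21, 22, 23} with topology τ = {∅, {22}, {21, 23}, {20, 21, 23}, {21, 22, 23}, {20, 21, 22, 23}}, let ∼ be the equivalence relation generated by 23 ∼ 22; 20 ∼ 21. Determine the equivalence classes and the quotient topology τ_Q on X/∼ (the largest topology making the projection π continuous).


X/∼ = {[20=21], [22=23]}; |τ_Q| = 2.

Equivalence classes: [20=21], [22=23].
Quotient map π: X → X/∼ sends 20 ↦ [20=21], 21 ↦ [20=21], 22 ↦ [22=23], 23 ↦ [22=23].
For each subset V ⊆ X/∼, compute π^{-1}(V) ⊆ X and check whether π^{-1}(V) ∈ τ. V is open in τ_Q iff π^{-1}(V) ∈ τ.
  V = {}: π^{-1}(V) = ∅ ∈ τ ✓.
  V = {[20=21]}: π^{-1}(V) = {20, 21} ∉ τ ✗.
  V = {[22=23]}: π^{-1}(V) = {22, 23} ∉ τ ✗.
  V = {[20=21], [22=23]}: π^{-1}(V) = {20, 21, 22, 23} ∈ τ ✓.
Open sets in the quotient: τ_Q = {{}, {[20=21], [22=23]}} (2 elements).
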